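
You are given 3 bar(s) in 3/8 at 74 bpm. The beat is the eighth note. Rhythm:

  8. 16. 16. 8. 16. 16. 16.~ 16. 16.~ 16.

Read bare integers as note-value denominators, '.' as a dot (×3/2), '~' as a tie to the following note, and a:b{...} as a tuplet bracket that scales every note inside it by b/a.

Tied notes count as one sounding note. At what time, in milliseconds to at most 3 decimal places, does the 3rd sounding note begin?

note 3 onset = 9/4b = 1824.324ms

1. 0.0ms @ 0 + 1216.216ms (3/2)
2. 1216.216ms @ 3/2 + 608.108ms (3/4)
3. 1824.324ms @ 9/4 + 608.108ms (3/4)
4. 2432.432ms @ 3 + 1216.216ms (3/2)
5. 3648.649ms @ 9/2 + 608.108ms (3/4)
6. 4256.757ms @ 21/4 + 608.108ms (3/4)
7. 4864.865ms @ 6 + 1216.216ms (3/2)
8. 6081.081ms @ 15/2 + 1216.216ms (3/2)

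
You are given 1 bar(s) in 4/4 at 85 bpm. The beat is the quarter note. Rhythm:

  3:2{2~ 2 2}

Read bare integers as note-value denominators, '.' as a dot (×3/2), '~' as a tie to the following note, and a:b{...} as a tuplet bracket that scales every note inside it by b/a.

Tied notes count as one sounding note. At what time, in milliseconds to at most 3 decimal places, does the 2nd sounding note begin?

note 2 onset = 8/3b = 1882.353ms

1. 0.0ms @ 0 + 1882.353ms (8/3)
2. 1882.353ms @ 8/3 + 941.176ms (4/3)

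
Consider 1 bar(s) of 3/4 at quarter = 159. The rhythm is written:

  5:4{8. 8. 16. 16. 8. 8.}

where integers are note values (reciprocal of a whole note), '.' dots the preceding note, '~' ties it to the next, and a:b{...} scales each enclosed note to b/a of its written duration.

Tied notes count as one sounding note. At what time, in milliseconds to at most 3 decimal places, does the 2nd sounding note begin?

1. 0.0ms @ 0 + 226.415ms (3/5)
2. 226.415ms @ 3/5 + 226.415ms (3/5)
3. 452.83ms @ 6/5 + 113.208ms (3/10)
4. 566.038ms @ 3/2 + 113.208ms (3/10)
5. 679.245ms @ 9/5 + 226.415ms (3/5)
6. 905.66ms @ 12/5 + 226.415ms (3/5)

note 2 onset = 3/5b = 226.415ms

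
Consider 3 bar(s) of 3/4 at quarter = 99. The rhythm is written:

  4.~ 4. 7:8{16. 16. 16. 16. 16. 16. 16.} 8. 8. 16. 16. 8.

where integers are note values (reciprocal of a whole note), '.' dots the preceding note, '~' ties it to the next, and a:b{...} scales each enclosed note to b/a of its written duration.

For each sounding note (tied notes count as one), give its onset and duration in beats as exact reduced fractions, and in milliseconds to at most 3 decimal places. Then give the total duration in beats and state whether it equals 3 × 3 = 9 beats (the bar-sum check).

1) 0.0ms=0b +1818.182ms=3b
2) 1818.182ms=3b +259.74ms=3/7b
3) 2077.922ms=24/7b +259.74ms=3/7b
4) 2337.662ms=27/7b +259.74ms=3/7b
5) 2597.403ms=30/7b +259.74ms=3/7b
6) 2857.143ms=33/7b +259.74ms=3/7b
7) 3116.883ms=36/7b +259.74ms=3/7b
8) 3376.623ms=39/7b +259.74ms=3/7b
9) 3636.364ms=6b +454.545ms=3/4b
10) 4090.909ms=27/4b +454.545ms=3/4b
11) 4545.455ms=15/2b +227.273ms=3/8b
12) 4772.727ms=63/8b +227.273ms=3/8b
13) 5000.0ms=33/4b +454.545ms=3/4b
Σ=9b of 9 (99bpm 3/4) — PASS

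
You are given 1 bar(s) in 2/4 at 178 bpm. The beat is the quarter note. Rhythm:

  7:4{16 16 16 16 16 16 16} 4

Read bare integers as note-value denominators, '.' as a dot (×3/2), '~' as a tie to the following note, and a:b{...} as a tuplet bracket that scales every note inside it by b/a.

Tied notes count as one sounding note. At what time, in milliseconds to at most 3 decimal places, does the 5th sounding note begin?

1. 0.0ms @ 0 + 48.154ms (1/7)
2. 48.154ms @ 1/7 + 48.154ms (1/7)
3. 96.308ms @ 2/7 + 48.154ms (1/7)
4. 144.462ms @ 3/7 + 48.154ms (1/7)
5. 192.616ms @ 4/7 + 48.154ms (1/7)
6. 240.77ms @ 5/7 + 48.154ms (1/7)
7. 288.925ms @ 6/7 + 48.154ms (1/7)
8. 337.079ms @ 1 + 337.079ms (1)

note 5 onset = 4/7b = 192.616ms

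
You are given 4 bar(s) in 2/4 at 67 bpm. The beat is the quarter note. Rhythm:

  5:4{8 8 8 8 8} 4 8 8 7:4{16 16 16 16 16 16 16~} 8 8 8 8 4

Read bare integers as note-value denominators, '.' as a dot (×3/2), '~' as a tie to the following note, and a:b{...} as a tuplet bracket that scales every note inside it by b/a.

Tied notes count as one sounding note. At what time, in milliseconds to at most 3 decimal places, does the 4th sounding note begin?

1. 0.0ms @ 0 + 358.209ms (2/5)
2. 358.209ms @ 2/5 + 358.209ms (2/5)
3. 716.418ms @ 4/5 + 358.209ms (2/5)
4. 1074.627ms @ 6/5 + 358.209ms (2/5)
5. 1432.836ms @ 8/5 + 358.209ms (2/5)
6. 1791.045ms @ 2 + 895.522ms (1)
7. 2686.567ms @ 3 + 447.761ms (1/2)
8. 3134.328ms @ 7/2 + 447.761ms (1/2)
9. 3582.09ms @ 4 + 127.932ms (1/7)
10. 3710.021ms @ 29/7 + 127.932ms (1/7)
11. 3837.953ms @ 30/7 + 127.932ms (1/7)
12. 3965.885ms @ 31/7 + 127.932ms (1/7)
13. 4093.817ms @ 32/7 + 127.932ms (1/7)
14. 4221.748ms @ 33/7 + 127.932ms (1/7)
15. 4349.68ms @ 34/7 + 575.693ms (9/14)
16. 4925.373ms @ 11/2 + 447.761ms (1/2)
17. 5373.134ms @ 6 + 447.761ms (1/2)
18. 5820.896ms @ 13/2 + 447.761ms (1/2)
19. 6268.657ms @ 7 + 895.522ms (1)

note 4 onset = 6/5b = 1074.627ms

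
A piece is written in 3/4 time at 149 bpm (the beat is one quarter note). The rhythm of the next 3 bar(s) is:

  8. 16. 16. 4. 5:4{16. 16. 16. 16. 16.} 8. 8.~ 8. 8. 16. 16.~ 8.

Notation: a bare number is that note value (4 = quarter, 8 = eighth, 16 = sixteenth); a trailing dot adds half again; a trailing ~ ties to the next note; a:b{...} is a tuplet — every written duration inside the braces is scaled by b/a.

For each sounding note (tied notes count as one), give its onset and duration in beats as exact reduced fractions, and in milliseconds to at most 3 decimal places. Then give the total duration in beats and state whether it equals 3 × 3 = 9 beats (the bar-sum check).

1) 0.0ms=0b +302.013ms=3/4b
2) 302.013ms=3/4b +151.007ms=3/8b
3) 453.02ms=9/8b +151.007ms=3/8b
4) 604.027ms=3/2b +604.027ms=3/2b
5) 1208.054ms=3b +120.805ms=3/10b
6) 1328.859ms=33/10b +120.805ms=3/10b
7) 1449.664ms=18/5b +120.805ms=3/10b
8) 1570.47ms=39/10b +120.805ms=3/10b
9) 1691.275ms=21/5b +120.805ms=3/10b
10) 1812.081ms=9/2b +302.013ms=3/4b
11) 2114.094ms=21/4b +604.027ms=3/2b
12) 2718.121ms=27/4b +302.013ms=3/4b
13) 3020.134ms=15/2b +151.007ms=3/8b
14) 3171.141ms=63/8b +453.02ms=9/8b
Σ=9b of 9 (149bpm 3/4) — PASS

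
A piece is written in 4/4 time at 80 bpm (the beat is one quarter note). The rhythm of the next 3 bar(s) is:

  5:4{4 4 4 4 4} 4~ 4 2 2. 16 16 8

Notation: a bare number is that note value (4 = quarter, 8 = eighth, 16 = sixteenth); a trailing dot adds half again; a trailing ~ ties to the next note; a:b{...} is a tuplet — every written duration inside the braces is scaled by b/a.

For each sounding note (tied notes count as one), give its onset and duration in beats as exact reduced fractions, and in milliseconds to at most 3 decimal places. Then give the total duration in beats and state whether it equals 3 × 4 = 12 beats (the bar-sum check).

1) 0.0ms=0b +600.0ms=4/5b
2) 600.0ms=4/5b +600.0ms=4/5b
3) 1200.0ms=8/5b +600.0ms=4/5b
4) 1800.0ms=12/5b +600.0ms=4/5b
5) 2400.0ms=16/5b +600.0ms=4/5b
6) 3000.0ms=4b +1500.0ms=2b
7) 4500.0ms=6b +1500.0ms=2b
8) 6000.0ms=8b +2250.0ms=3b
9) 8250.0ms=11b +187.5ms=1/4b
10) 8437.5ms=45/4b +187.5ms=1/4b
11) 8625.0ms=23/2b +375.0ms=1/2b
Σ=12b of 12 (80bpm 4/4) — PASS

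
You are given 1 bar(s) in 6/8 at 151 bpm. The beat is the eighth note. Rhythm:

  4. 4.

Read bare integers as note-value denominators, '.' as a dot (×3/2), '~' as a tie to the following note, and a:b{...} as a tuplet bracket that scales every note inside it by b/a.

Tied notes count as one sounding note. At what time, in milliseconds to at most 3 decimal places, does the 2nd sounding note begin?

note 2 onset = 3b = 1192.053ms

1. 0.0ms @ 0 + 1192.053ms (3)
2. 1192.053ms @ 3 + 1192.053ms (3)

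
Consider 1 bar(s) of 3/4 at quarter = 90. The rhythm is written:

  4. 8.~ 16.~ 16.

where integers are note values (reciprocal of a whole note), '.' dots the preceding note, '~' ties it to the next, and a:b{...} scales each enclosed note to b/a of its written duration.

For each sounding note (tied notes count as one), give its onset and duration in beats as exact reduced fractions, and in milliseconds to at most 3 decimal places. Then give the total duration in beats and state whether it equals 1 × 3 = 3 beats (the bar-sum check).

1) 0.0ms=0b +1000.0ms=3/2b
2) 1000.0ms=3/2b +1000.0ms=3/2b
Σ=3b of 3 (90bpm 3/4) — PASS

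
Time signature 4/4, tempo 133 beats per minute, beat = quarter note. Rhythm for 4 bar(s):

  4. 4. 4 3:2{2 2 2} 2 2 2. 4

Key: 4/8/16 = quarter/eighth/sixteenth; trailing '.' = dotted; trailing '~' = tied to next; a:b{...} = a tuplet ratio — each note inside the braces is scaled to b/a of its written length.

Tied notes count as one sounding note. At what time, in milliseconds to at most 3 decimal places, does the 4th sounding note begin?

1. 0.0ms @ 0 + 676.692ms (3/2)
2. 676.692ms @ 3/2 + 676.692ms (3/2)
3. 1353.383ms @ 3 + 451.128ms (1)
4. 1804.511ms @ 4 + 601.504ms (4/3)
5. 2406.015ms @ 16/3 + 601.504ms (4/3)
6. 3007.519ms @ 20/3 + 601.504ms (4/3)
7. 3609.023ms @ 8 + 902.256ms (2)
8. 4511.278ms @ 10 + 902.256ms (2)
9. 5413.534ms @ 12 + 1353.383ms (3)
10. 6766.917ms @ 15 + 451.128ms (1)

note 4 onset = 4b = 1804.511ms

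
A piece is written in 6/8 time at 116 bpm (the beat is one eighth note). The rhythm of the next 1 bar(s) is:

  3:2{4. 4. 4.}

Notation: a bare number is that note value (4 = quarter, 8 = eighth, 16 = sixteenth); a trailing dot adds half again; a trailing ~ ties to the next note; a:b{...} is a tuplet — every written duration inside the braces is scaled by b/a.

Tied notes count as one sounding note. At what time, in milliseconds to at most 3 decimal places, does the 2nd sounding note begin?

1. 0.0ms @ 0 + 1034.483ms (2)
2. 1034.483ms @ 2 + 1034.483ms (2)
3. 2068.966ms @ 4 + 1034.483ms (2)

note 2 onset = 2b = 1034.483ms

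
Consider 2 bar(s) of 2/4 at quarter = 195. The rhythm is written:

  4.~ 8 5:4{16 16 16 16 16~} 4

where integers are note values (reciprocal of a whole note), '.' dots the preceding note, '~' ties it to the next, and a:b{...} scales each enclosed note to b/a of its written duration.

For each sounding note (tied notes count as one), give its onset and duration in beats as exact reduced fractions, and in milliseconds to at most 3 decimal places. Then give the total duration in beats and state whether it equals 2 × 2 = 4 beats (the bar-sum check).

1) 0.0ms=0b +615.385ms=2b
2) 615.385ms=2b +61.538ms=1/5b
3) 676.923ms=11/5b +61.538ms=1/5b
4) 738.462ms=12/5b +61.538ms=1/5b
5) 800.0ms=13/5b +61.538ms=1/5b
6) 861.538ms=14/5b +369.231ms=6/5b
Σ=4b of 4 (195bpm 2/4) — PASS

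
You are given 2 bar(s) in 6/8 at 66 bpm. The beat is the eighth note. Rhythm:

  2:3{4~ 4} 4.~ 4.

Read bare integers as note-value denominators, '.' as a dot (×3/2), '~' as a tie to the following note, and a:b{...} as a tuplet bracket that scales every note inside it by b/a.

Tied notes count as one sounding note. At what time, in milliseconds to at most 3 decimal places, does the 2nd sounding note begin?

note 2 onset = 6b = 5454.545ms

1. 0.0ms @ 0 + 5454.545ms (6)
2. 5454.545ms @ 6 + 5454.545ms (6)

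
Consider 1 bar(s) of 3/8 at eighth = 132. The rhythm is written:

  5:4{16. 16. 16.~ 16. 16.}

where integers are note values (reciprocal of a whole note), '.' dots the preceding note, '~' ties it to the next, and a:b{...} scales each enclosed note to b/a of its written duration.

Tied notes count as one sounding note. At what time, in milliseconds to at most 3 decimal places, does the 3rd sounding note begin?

1. 0.0ms @ 0 + 272.727ms (3/5)
2. 272.727ms @ 3/5 + 272.727ms (3/5)
3. 545.455ms @ 6/5 + 545.455ms (6/5)
4. 1090.909ms @ 12/5 + 272.727ms (3/5)

note 3 onset = 6/5b = 545.455ms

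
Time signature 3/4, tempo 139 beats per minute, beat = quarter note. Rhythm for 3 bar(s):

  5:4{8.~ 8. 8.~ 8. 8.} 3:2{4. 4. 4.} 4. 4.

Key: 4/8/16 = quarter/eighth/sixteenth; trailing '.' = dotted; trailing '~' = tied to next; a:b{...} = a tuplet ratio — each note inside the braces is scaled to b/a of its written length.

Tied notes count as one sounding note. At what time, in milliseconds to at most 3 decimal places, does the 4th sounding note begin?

1. 0.0ms @ 0 + 517.986ms (6/5)
2. 517.986ms @ 6/5 + 517.986ms (6/5)
3. 1035.971ms @ 12/5 + 258.993ms (3/5)
4. 1294.964ms @ 3 + 431.655ms (1)
5. 1726.619ms @ 4 + 431.655ms (1)
6. 2158.273ms @ 5 + 431.655ms (1)
7. 2589.928ms @ 6 + 647.482ms (3/2)
8. 3237.41ms @ 15/2 + 647.482ms (3/2)

note 4 onset = 3b = 1294.964ms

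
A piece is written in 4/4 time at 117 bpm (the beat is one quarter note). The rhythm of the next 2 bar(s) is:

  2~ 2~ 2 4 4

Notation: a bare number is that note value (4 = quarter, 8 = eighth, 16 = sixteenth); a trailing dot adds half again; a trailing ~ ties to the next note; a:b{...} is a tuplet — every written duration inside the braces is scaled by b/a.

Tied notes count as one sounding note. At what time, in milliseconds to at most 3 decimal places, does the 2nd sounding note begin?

1. 0.0ms @ 0 + 3076.923ms (6)
2. 3076.923ms @ 6 + 512.821ms (1)
3. 3589.744ms @ 7 + 512.821ms (1)

note 2 onset = 6b = 3076.923ms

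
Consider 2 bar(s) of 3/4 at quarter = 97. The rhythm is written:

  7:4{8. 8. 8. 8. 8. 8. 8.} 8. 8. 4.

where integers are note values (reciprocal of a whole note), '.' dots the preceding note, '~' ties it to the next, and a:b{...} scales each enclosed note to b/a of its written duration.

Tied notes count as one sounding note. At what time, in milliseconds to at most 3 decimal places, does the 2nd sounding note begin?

note 2 onset = 3/7b = 265.096ms

1. 0.0ms @ 0 + 265.096ms (3/7)
2. 265.096ms @ 3/7 + 265.096ms (3/7)
3. 530.191ms @ 6/7 + 265.096ms (3/7)
4. 795.287ms @ 9/7 + 265.096ms (3/7)
5. 1060.383ms @ 12/7 + 265.096ms (3/7)
6. 1325.479ms @ 15/7 + 265.096ms (3/7)
7. 1590.574ms @ 18/7 + 265.096ms (3/7)
8. 1855.67ms @ 3 + 463.918ms (3/4)
9. 2319.588ms @ 15/4 + 463.918ms (3/4)
10. 2783.505ms @ 9/2 + 927.835ms (3/2)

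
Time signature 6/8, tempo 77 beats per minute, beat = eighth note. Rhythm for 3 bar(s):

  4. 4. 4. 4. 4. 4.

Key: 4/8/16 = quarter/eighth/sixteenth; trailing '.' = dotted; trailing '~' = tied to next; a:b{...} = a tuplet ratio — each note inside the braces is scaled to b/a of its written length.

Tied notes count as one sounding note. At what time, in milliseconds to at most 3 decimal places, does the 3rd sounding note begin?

note 3 onset = 6b = 4675.325ms

1. 0.0ms @ 0 + 2337.662ms (3)
2. 2337.662ms @ 3 + 2337.662ms (3)
3. 4675.325ms @ 6 + 2337.662ms (3)
4. 7012.987ms @ 9 + 2337.662ms (3)
5. 9350.649ms @ 12 + 2337.662ms (3)
6. 11688.312ms @ 15 + 2337.662ms (3)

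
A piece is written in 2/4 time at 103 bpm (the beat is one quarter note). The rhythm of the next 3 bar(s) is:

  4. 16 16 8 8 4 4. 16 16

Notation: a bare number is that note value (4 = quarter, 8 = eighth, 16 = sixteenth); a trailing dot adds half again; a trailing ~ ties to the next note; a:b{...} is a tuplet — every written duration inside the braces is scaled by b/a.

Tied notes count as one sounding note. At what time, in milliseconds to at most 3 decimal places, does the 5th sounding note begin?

note 5 onset = 5/2b = 1456.311ms

1. 0.0ms @ 0 + 873.786ms (3/2)
2. 873.786ms @ 3/2 + 145.631ms (1/4)
3. 1019.417ms @ 7/4 + 145.631ms (1/4)
4. 1165.049ms @ 2 + 291.262ms (1/2)
5. 1456.311ms @ 5/2 + 291.262ms (1/2)
6. 1747.573ms @ 3 + 582.524ms (1)
7. 2330.097ms @ 4 + 873.786ms (3/2)
8. 3203.883ms @ 11/2 + 145.631ms (1/4)
9. 3349.515ms @ 23/4 + 145.631ms (1/4)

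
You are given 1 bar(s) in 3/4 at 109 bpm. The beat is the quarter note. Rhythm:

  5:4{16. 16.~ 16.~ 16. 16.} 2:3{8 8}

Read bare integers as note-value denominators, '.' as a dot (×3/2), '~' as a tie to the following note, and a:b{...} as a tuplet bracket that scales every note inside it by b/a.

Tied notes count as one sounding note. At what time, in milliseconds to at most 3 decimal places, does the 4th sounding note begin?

note 4 onset = 3/2b = 825.688ms

1. 0.0ms @ 0 + 165.138ms (3/10)
2. 165.138ms @ 3/10 + 495.413ms (9/10)
3. 660.55ms @ 6/5 + 165.138ms (3/10)
4. 825.688ms @ 3/2 + 412.844ms (3/4)
5. 1238.532ms @ 9/4 + 412.844ms (3/4)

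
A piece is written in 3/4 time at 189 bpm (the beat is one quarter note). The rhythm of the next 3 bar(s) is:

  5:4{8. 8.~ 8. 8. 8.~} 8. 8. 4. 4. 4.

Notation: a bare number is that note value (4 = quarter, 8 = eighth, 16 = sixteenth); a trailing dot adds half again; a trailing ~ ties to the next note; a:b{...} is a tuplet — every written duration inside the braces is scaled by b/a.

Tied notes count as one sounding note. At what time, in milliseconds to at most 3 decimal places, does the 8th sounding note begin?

1. 0.0ms @ 0 + 190.476ms (3/5)
2. 190.476ms @ 3/5 + 380.952ms (6/5)
3. 571.429ms @ 9/5 + 190.476ms (3/5)
4. 761.905ms @ 12/5 + 428.571ms (27/20)
5. 1190.476ms @ 15/4 + 238.095ms (3/4)
6. 1428.571ms @ 9/2 + 476.19ms (3/2)
7. 1904.762ms @ 6 + 476.19ms (3/2)
8. 2380.952ms @ 15/2 + 476.19ms (3/2)

note 8 onset = 15/2b = 2380.952ms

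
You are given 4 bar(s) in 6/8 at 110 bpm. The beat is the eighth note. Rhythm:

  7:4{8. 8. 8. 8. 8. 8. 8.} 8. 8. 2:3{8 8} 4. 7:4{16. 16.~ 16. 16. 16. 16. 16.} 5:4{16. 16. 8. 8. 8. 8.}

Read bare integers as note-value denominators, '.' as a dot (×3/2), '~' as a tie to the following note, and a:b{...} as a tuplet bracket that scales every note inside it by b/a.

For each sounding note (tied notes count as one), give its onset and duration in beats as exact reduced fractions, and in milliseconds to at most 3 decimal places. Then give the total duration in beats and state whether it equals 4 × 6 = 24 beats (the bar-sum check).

1) 0.0ms=0b +467.532ms=6/7b
2) 467.532ms=6/7b +467.532ms=6/7b
3) 935.065ms=12/7b +467.532ms=6/7b
4) 1402.597ms=18/7b +467.532ms=6/7b
5) 1870.13ms=24/7b +467.532ms=6/7b
6) 2337.662ms=30/7b +467.532ms=6/7b
7) 2805.195ms=36/7b +467.532ms=6/7b
8) 3272.727ms=6b +818.182ms=3/2b
9) 4090.909ms=15/2b +818.182ms=3/2b
10) 4909.091ms=9b +818.182ms=3/2b
11) 5727.273ms=21/2b +818.182ms=3/2b
12) 6545.455ms=12b +1636.364ms=3b
13) 8181.818ms=15b +233.766ms=3/7b
14) 8415.584ms=108/7b +467.532ms=6/7b
15) 8883.117ms=114/7b +233.766ms=3/7b
16) 9116.883ms=117/7b +233.766ms=3/7b
17) 9350.649ms=120/7b +233.766ms=3/7b
18) 9584.416ms=123/7b +233.766ms=3/7b
19) 9818.182ms=18b +327.273ms=3/5b
20) 10145.455ms=93/5b +327.273ms=3/5b
21) 10472.727ms=96/5b +654.545ms=6/5b
22) 11127.273ms=102/5b +654.545ms=6/5b
23) 11781.818ms=108/5b +654.545ms=6/5b
24) 12436.364ms=114/5b +654.545ms=6/5b
Σ=24b of 24 (110bpm 6/8) — PASS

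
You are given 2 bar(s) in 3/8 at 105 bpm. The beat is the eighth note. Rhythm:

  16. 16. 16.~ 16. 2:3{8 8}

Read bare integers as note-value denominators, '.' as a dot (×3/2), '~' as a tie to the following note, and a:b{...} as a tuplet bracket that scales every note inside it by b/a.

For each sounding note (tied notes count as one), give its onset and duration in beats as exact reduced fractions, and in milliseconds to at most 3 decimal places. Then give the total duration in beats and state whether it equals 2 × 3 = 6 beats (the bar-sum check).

1) 0.0ms=0b +428.571ms=3/4b
2) 428.571ms=3/4b +428.571ms=3/4b
3) 857.143ms=3/2b +857.143ms=3/2b
4) 1714.286ms=3b +857.143ms=3/2b
5) 2571.429ms=9/2b +857.143ms=3/2b
Σ=6b of 6 (105bpm 3/8) — PASS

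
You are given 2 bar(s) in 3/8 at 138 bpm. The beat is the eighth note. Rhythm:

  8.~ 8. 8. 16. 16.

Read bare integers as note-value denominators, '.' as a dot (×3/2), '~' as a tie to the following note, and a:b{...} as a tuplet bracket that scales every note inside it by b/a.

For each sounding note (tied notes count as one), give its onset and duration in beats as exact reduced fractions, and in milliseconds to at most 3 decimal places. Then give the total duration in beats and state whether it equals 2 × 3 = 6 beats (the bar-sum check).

1) 0.0ms=0b +1304.348ms=3b
2) 1304.348ms=3b +652.174ms=3/2b
3) 1956.522ms=9/2b +326.087ms=3/4b
4) 2282.609ms=21/4b +326.087ms=3/4b
Σ=6b of 6 (138bpm 3/8) — PASS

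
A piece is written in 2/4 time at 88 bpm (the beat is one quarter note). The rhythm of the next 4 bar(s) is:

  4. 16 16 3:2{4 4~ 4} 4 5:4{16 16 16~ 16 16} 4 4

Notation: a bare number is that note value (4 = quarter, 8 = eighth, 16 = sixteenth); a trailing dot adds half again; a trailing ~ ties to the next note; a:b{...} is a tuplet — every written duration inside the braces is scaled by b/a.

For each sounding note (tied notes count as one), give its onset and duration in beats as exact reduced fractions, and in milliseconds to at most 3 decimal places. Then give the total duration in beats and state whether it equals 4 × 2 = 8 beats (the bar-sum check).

1) 0.0ms=0b +1022.727ms=3/2b
2) 1022.727ms=3/2b +170.455ms=1/4b
3) 1193.182ms=7/4b +170.455ms=1/4b
4) 1363.636ms=2b +454.545ms=2/3b
5) 1818.182ms=8/3b +909.091ms=4/3b
6) 2727.273ms=4b +681.818ms=1b
7) 3409.091ms=5b +136.364ms=1/5b
8) 3545.455ms=26/5b +136.364ms=1/5b
9) 3681.818ms=27/5b +272.727ms=2/5b
10) 3954.545ms=29/5b +136.364ms=1/5b
11) 4090.909ms=6b +681.818ms=1b
12) 4772.727ms=7b +681.818ms=1b
Σ=8b of 8 (88bpm 2/4) — PASS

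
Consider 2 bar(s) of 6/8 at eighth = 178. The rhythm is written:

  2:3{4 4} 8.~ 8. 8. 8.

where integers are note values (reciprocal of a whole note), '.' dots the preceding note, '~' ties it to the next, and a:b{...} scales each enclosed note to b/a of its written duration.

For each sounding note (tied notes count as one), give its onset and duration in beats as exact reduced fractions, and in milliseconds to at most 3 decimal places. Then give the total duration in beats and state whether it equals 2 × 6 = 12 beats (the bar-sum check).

1) 0.0ms=0b +1011.236ms=3b
2) 1011.236ms=3b +1011.236ms=3b
3) 2022.472ms=6b +1011.236ms=3b
4) 3033.708ms=9b +505.618ms=3/2b
5) 3539.326ms=21/2b +505.618ms=3/2b
Σ=12b of 12 (178bpm 6/8) — PASS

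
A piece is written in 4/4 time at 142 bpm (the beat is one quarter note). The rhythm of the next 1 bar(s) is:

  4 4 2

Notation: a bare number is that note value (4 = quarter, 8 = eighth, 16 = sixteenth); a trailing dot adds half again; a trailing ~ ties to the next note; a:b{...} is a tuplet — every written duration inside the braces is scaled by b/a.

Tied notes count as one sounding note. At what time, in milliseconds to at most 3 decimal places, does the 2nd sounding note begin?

note 2 onset = 1b = 422.535ms

1. 0.0ms @ 0 + 422.535ms (1)
2. 422.535ms @ 1 + 422.535ms (1)
3. 845.07ms @ 2 + 845.07ms (2)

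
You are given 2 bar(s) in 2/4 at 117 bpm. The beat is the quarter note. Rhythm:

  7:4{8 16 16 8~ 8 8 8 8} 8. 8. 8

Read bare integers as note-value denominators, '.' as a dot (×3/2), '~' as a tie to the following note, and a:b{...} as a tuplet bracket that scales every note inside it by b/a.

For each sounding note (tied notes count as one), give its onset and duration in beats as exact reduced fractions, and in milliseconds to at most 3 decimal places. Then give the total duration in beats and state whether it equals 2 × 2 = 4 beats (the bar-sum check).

1) 0.0ms=0b +146.52ms=2/7b
2) 146.52ms=2/7b +73.26ms=1/7b
3) 219.78ms=3/7b +73.26ms=1/7b
4) 293.04ms=4/7b +293.04ms=4/7b
5) 586.081ms=8/7b +146.52ms=2/7b
6) 732.601ms=10/7b +146.52ms=2/7b
7) 879.121ms=12/7b +146.52ms=2/7b
8) 1025.641ms=2b +384.615ms=3/4b
9) 1410.256ms=11/4b +384.615ms=3/4b
10) 1794.872ms=7/2b +256.41ms=1/2b
Σ=4b of 4 (117bpm 2/4) — PASS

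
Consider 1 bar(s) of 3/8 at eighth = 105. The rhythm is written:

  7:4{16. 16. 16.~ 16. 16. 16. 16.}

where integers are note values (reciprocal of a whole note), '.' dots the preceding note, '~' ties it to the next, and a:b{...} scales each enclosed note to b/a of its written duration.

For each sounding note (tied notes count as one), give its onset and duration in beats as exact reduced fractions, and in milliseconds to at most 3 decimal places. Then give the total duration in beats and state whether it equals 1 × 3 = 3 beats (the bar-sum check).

1) 0.0ms=0b +244.898ms=3/7b
2) 244.898ms=3/7b +244.898ms=3/7b
3) 489.796ms=6/7b +489.796ms=6/7b
4) 979.592ms=12/7b +244.898ms=3/7b
5) 1224.49ms=15/7b +244.898ms=3/7b
6) 1469.388ms=18/7b +244.898ms=3/7b
Σ=3b of 3 (105bpm 3/8) — PASS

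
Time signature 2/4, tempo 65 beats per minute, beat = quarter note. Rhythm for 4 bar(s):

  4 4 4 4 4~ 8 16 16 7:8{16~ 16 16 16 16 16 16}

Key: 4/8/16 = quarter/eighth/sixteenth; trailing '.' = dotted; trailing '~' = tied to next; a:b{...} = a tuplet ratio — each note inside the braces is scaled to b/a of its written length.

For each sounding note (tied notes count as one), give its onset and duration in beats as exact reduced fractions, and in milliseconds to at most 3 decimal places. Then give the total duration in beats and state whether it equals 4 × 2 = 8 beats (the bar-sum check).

1) 0.0ms=0b +923.077ms=1b
2) 923.077ms=1b +923.077ms=1b
3) 1846.154ms=2b +923.077ms=1b
4) 2769.231ms=3b +923.077ms=1b
5) 3692.308ms=4b +1384.615ms=3/2b
6) 5076.923ms=11/2b +230.769ms=1/4b
7) 5307.692ms=23/4b +230.769ms=1/4b
8) 5538.462ms=6b +527.473ms=4/7b
9) 6065.934ms=46/7b +263.736ms=2/7b
10) 6329.67ms=48/7b +263.736ms=2/7b
11) 6593.407ms=50/7b +263.736ms=2/7b
12) 6857.143ms=52/7b +263.736ms=2/7b
13) 7120.879ms=54/7b +263.736ms=2/7b
Σ=8b of 8 (65bpm 2/4) — PASS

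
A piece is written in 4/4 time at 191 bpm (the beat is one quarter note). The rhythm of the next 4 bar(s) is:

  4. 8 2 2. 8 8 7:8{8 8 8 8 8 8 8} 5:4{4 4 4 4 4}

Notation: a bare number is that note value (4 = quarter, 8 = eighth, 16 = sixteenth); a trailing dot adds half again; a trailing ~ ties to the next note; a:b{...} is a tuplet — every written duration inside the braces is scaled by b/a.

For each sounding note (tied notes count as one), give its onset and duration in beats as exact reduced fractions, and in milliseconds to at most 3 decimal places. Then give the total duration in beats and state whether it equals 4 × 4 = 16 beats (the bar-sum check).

1) 0.0ms=0b +471.204ms=3/2b
2) 471.204ms=3/2b +157.068ms=1/2b
3) 628.272ms=2b +628.272ms=2b
4) 1256.545ms=4b +942.408ms=3b
5) 2198.953ms=7b +157.068ms=1/2b
6) 2356.021ms=15/2b +157.068ms=1/2b
7) 2513.089ms=8b +179.506ms=4/7b
8) 2692.595ms=60/7b +179.506ms=4/7b
9) 2872.102ms=64/7b +179.506ms=4/7b
10) 3051.608ms=68/7b +179.506ms=4/7b
11) 3231.114ms=72/7b +179.506ms=4/7b
12) 3410.621ms=76/7b +179.506ms=4/7b
13) 3590.127ms=80/7b +179.506ms=4/7b
14) 3769.634ms=12b +251.309ms=4/5b
15) 4020.942ms=64/5b +251.309ms=4/5b
16) 4272.251ms=68/5b +251.309ms=4/5b
17) 4523.56ms=72/5b +251.309ms=4/5b
18) 4774.869ms=76/5b +251.309ms=4/5b
Σ=16b of 16 (191bpm 4/4) — PASS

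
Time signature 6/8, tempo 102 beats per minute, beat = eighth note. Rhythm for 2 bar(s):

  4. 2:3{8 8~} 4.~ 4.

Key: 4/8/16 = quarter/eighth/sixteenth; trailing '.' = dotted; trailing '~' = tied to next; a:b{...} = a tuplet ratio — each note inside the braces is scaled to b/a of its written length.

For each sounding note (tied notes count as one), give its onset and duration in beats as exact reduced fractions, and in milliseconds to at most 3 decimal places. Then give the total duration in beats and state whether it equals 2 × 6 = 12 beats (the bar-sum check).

1) 0.0ms=0b +1764.706ms=3b
2) 1764.706ms=3b +882.353ms=3/2b
3) 2647.059ms=9/2b +4411.765ms=15/2b
Σ=12b of 12 (102bpm 6/8) — PASS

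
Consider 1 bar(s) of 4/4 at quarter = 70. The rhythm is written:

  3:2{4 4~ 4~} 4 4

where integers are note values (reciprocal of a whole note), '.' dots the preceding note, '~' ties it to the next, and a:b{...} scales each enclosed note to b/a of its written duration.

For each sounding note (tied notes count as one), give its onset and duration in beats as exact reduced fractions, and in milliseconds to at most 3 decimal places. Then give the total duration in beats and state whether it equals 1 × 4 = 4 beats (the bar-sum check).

1) 0.0ms=0b +571.429ms=2/3b
2) 571.429ms=2/3b +2000.0ms=7/3b
3) 2571.429ms=3b +857.143ms=1b
Σ=4b of 4 (70bpm 4/4) — PASS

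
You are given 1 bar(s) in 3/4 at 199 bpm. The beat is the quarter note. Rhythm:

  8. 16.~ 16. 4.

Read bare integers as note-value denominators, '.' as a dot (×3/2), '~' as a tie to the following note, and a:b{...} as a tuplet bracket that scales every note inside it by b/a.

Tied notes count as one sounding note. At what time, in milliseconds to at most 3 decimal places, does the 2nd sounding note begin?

note 2 onset = 3/4b = 226.131ms

1. 0.0ms @ 0 + 226.131ms (3/4)
2. 226.131ms @ 3/4 + 226.131ms (3/4)
3. 452.261ms @ 3/2 + 452.261ms (3/2)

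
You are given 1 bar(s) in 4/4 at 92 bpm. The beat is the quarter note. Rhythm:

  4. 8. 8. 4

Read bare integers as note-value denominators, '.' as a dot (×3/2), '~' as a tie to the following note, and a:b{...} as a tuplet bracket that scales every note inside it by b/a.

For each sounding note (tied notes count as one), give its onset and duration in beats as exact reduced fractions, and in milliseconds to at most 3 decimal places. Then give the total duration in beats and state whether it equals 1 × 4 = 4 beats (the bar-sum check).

1) 0.0ms=0b +978.261ms=3/2b
2) 978.261ms=3/2b +489.13ms=3/4b
3) 1467.391ms=9/4b +489.13ms=3/4b
4) 1956.522ms=3b +652.174ms=1b
Σ=4b of 4 (92bpm 4/4) — PASS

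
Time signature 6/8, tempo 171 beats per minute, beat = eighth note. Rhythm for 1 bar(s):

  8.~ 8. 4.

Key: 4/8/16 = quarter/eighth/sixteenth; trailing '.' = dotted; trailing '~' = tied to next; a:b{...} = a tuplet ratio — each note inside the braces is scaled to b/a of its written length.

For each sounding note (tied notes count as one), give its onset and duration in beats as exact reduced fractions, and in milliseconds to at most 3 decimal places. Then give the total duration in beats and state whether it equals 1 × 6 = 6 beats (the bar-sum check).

1) 0.0ms=0b +1052.632ms=3b
2) 1052.632ms=3b +1052.632ms=3b
Σ=6b of 6 (171bpm 6/8) — PASS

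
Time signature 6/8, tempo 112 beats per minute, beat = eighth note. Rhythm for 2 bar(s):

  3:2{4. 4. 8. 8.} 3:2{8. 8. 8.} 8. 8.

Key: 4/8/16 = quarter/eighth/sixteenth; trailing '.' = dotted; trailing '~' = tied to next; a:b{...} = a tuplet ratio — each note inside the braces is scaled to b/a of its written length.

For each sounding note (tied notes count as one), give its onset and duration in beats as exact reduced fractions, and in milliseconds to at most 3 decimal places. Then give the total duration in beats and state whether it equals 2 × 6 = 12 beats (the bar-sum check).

1) 0.0ms=0b +1071.429ms=2b
2) 1071.429ms=2b +1071.429ms=2b
3) 2142.857ms=4b +535.714ms=1b
4) 2678.571ms=5b +535.714ms=1b
5) 3214.286ms=6b +535.714ms=1b
6) 3750.0ms=7b +535.714ms=1b
7) 4285.714ms=8b +535.714ms=1b
8) 4821.429ms=9b +803.571ms=3/2b
9) 5625.0ms=21/2b +803.571ms=3/2b
Σ=12b of 12 (112bpm 6/8) — PASS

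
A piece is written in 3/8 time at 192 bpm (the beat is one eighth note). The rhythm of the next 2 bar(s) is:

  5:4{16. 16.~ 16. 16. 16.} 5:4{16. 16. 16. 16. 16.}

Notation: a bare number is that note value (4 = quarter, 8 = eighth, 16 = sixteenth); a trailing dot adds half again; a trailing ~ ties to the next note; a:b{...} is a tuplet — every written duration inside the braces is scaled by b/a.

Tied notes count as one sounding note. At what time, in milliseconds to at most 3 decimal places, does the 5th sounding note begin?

1. 0.0ms @ 0 + 187.5ms (3/5)
2. 187.5ms @ 3/5 + 375.0ms (6/5)
3. 562.5ms @ 9/5 + 187.5ms (3/5)
4. 750.0ms @ 12/5 + 187.5ms (3/5)
5. 937.5ms @ 3 + 187.5ms (3/5)
6. 1125.0ms @ 18/5 + 187.5ms (3/5)
7. 1312.5ms @ 21/5 + 187.5ms (3/5)
8. 1500.0ms @ 24/5 + 187.5ms (3/5)
9. 1687.5ms @ 27/5 + 187.5ms (3/5)

note 5 onset = 3b = 937.5ms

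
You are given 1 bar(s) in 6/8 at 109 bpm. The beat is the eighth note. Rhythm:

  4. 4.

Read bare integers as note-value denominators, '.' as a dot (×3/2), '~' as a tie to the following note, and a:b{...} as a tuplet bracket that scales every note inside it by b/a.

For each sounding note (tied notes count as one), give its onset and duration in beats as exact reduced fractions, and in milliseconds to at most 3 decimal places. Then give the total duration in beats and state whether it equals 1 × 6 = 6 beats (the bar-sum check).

1) 0.0ms=0b +1651.376ms=3b
2) 1651.376ms=3b +1651.376ms=3b
Σ=6b of 6 (109bpm 6/8) — PASS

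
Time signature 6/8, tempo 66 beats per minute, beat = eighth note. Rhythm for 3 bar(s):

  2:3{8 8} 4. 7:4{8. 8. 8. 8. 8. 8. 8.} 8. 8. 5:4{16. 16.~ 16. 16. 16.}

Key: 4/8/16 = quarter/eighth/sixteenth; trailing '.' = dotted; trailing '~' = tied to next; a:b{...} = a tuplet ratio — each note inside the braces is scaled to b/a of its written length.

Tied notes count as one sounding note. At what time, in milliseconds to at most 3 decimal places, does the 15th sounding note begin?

note 15 onset = 84/5b = 15272.727ms

1. 0.0ms @ 0 + 1363.636ms (3/2)
2. 1363.636ms @ 3/2 + 1363.636ms (3/2)
3. 2727.273ms @ 3 + 2727.273ms (3)
4. 5454.545ms @ 6 + 779.221ms (6/7)
5. 6233.766ms @ 48/7 + 779.221ms (6/7)
6. 7012.987ms @ 54/7 + 779.221ms (6/7)
7. 7792.208ms @ 60/7 + 779.221ms (6/7)
8. 8571.429ms @ 66/7 + 779.221ms (6/7)
9. 9350.649ms @ 72/7 + 779.221ms (6/7)
10. 10129.87ms @ 78/7 + 779.221ms (6/7)
11. 10909.091ms @ 12 + 1363.636ms (3/2)
12. 12272.727ms @ 27/2 + 1363.636ms (3/2)
13. 13636.364ms @ 15 + 545.455ms (3/5)
14. 14181.818ms @ 78/5 + 1090.909ms (6/5)
15. 15272.727ms @ 84/5 + 545.455ms (3/5)
16. 15818.182ms @ 87/5 + 545.455ms (3/5)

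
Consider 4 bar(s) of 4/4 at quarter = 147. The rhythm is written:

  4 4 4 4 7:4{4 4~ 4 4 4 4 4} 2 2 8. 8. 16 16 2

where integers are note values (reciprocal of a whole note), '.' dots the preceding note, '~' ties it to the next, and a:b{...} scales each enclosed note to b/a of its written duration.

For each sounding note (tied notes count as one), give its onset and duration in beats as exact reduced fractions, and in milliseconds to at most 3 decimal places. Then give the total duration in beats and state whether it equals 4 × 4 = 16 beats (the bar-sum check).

1) 0.0ms=0b +408.163ms=1b
2) 408.163ms=1b +408.163ms=1b
3) 816.327ms=2b +408.163ms=1b
4) 1224.49ms=3b +408.163ms=1b
5) 1632.653ms=4b +233.236ms=4/7b
6) 1865.889ms=32/7b +466.472ms=8/7b
7) 2332.362ms=40/7b +233.236ms=4/7b
8) 2565.598ms=44/7b +233.236ms=4/7b
9) 2798.834ms=48/7b +233.236ms=4/7b
10) 3032.07ms=52/7b +233.236ms=4/7b
11) 3265.306ms=8b +816.327ms=2b
12) 4081.633ms=10b +816.327ms=2b
13) 4897.959ms=12b +306.122ms=3/4b
14) 5204.082ms=51/4b +306.122ms=3/4b
15) 5510.204ms=27/2b +102.041ms=1/4b
16) 5612.245ms=55/4b +102.041ms=1/4b
17) 5714.286ms=14b +816.327ms=2b
Σ=16b of 16 (147bpm 4/4) — PASS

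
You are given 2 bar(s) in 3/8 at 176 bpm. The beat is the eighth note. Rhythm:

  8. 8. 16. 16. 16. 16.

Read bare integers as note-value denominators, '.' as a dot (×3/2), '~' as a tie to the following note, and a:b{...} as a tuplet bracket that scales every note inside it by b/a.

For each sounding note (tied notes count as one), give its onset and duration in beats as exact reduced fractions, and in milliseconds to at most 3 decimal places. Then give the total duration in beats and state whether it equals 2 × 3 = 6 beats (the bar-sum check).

1) 0.0ms=0b +511.364ms=3/2b
2) 511.364ms=3/2b +511.364ms=3/2b
3) 1022.727ms=3b +255.682ms=3/4b
4) 1278.409ms=15/4b +255.682ms=3/4b
5) 1534.091ms=9/2b +255.682ms=3/4b
6) 1789.773ms=21/4b +255.682ms=3/4b
Σ=6b of 6 (176bpm 3/8) — PASS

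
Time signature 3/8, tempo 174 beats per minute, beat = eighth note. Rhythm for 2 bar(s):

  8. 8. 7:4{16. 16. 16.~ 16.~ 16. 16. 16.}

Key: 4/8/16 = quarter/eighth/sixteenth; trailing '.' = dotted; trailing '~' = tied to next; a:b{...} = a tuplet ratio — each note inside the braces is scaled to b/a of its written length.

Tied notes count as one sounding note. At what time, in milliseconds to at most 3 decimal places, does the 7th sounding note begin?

note 7 onset = 39/7b = 1921.182ms

1. 0.0ms @ 0 + 517.241ms (3/2)
2. 517.241ms @ 3/2 + 517.241ms (3/2)
3. 1034.483ms @ 3 + 147.783ms (3/7)
4. 1182.266ms @ 24/7 + 147.783ms (3/7)
5. 1330.049ms @ 27/7 + 443.35ms (9/7)
6. 1773.399ms @ 36/7 + 147.783ms (3/7)
7. 1921.182ms @ 39/7 + 147.783ms (3/7)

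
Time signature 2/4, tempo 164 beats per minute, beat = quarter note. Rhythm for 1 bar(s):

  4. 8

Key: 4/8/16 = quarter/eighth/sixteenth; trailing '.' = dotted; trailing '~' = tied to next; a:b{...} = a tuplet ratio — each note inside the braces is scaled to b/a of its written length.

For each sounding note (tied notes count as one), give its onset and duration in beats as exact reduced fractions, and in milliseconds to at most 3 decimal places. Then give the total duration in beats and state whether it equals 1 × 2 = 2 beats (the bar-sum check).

1) 0.0ms=0b +548.78ms=3/2b
2) 548.78ms=3/2b +182.927ms=1/2b
Σ=2b of 2 (164bpm 2/4) — PASS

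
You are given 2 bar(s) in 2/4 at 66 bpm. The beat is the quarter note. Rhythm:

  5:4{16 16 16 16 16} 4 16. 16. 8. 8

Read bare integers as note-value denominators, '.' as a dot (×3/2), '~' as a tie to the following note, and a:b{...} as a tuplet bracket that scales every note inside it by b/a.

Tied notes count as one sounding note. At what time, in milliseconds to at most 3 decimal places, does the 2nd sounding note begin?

note 2 onset = 1/5b = 181.818ms

1. 0.0ms @ 0 + 181.818ms (1/5)
2. 181.818ms @ 1/5 + 181.818ms (1/5)
3. 363.636ms @ 2/5 + 181.818ms (1/5)
4. 545.455ms @ 3/5 + 181.818ms (1/5)
5. 727.273ms @ 4/5 + 181.818ms (1/5)
6. 909.091ms @ 1 + 909.091ms (1)
7. 1818.182ms @ 2 + 340.909ms (3/8)
8. 2159.091ms @ 19/8 + 340.909ms (3/8)
9. 2500.0ms @ 11/4 + 681.818ms (3/4)
10. 3181.818ms @ 7/2 + 454.545ms (1/2)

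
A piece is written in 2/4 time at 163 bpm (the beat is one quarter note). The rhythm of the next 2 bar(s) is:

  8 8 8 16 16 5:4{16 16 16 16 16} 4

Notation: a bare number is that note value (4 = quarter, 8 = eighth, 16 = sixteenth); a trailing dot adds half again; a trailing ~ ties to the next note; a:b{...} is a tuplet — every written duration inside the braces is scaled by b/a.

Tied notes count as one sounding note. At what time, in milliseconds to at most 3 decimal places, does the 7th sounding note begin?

note 7 onset = 11/5b = 809.816ms

1. 0.0ms @ 0 + 184.049ms (1/2)
2. 184.049ms @ 1/2 + 184.049ms (1/2)
3. 368.098ms @ 1 + 184.049ms (1/2)
4. 552.147ms @ 3/2 + 92.025ms (1/4)
5. 644.172ms @ 7/4 + 92.025ms (1/4)
6. 736.196ms @ 2 + 73.62ms (1/5)
7. 809.816ms @ 11/5 + 73.62ms (1/5)
8. 883.436ms @ 12/5 + 73.62ms (1/5)
9. 957.055ms @ 13/5 + 73.62ms (1/5)
10. 1030.675ms @ 14/5 + 73.62ms (1/5)
11. 1104.294ms @ 3 + 368.098ms (1)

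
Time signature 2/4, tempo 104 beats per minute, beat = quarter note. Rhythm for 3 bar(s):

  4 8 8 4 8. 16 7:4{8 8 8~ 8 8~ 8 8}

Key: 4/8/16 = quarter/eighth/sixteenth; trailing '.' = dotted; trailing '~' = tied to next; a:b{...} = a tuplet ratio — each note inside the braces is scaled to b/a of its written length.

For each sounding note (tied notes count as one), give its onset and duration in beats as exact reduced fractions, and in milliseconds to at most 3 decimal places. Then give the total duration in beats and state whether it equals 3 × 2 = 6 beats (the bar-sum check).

1) 0.0ms=0b +576.923ms=1b
2) 576.923ms=1b +288.462ms=1/2b
3) 865.385ms=3/2b +288.462ms=1/2b
4) 1153.846ms=2b +576.923ms=1b
5) 1730.769ms=3b +432.692ms=3/4b
6) 2163.462ms=15/4b +144.231ms=1/4b
7) 2307.692ms=4b +164.835ms=2/7b
8) 2472.527ms=30/7b +164.835ms=2/7b
9) 2637.363ms=32/7b +329.67ms=4/7b
10) 2967.033ms=36/7b +329.67ms=4/7b
11) 3296.703ms=40/7b +164.835ms=2/7b
Σ=6b of 6 (104bpm 2/4) — PASS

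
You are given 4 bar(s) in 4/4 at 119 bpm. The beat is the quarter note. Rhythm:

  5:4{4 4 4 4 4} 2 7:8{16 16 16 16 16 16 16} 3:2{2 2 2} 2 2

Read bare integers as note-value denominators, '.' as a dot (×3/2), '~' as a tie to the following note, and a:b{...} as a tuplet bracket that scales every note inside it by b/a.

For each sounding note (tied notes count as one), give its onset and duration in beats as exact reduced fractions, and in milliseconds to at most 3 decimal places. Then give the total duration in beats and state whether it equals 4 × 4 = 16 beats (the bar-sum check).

1) 0.0ms=0b +403.361ms=4/5b
2) 403.361ms=4/5b +403.361ms=4/5b
3) 806.723ms=8/5b +403.361ms=4/5b
4) 1210.084ms=12/5b +403.361ms=4/5b
5) 1613.445ms=16/5b +403.361ms=4/5b
6) 2016.807ms=4b +1008.403ms=2b
7) 3025.21ms=6b +144.058ms=2/7b
8) 3169.268ms=44/7b +144.058ms=2/7b
9) 3313.325ms=46/7b +144.058ms=2/7b
10) 3457.383ms=48/7b +144.058ms=2/7b
11) 3601.441ms=50/7b +144.058ms=2/7b
12) 3745.498ms=52/7b +144.058ms=2/7b
13) 3889.556ms=54/7b +144.058ms=2/7b
14) 4033.613ms=8b +672.269ms=4/3b
15) 4705.882ms=28/3b +672.269ms=4/3b
16) 5378.151ms=32/3b +672.269ms=4/3b
17) 6050.42ms=12b +1008.403ms=2b
18) 7058.824ms=14b +1008.403ms=2b
Σ=16b of 16 (119bpm 4/4) — PASS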